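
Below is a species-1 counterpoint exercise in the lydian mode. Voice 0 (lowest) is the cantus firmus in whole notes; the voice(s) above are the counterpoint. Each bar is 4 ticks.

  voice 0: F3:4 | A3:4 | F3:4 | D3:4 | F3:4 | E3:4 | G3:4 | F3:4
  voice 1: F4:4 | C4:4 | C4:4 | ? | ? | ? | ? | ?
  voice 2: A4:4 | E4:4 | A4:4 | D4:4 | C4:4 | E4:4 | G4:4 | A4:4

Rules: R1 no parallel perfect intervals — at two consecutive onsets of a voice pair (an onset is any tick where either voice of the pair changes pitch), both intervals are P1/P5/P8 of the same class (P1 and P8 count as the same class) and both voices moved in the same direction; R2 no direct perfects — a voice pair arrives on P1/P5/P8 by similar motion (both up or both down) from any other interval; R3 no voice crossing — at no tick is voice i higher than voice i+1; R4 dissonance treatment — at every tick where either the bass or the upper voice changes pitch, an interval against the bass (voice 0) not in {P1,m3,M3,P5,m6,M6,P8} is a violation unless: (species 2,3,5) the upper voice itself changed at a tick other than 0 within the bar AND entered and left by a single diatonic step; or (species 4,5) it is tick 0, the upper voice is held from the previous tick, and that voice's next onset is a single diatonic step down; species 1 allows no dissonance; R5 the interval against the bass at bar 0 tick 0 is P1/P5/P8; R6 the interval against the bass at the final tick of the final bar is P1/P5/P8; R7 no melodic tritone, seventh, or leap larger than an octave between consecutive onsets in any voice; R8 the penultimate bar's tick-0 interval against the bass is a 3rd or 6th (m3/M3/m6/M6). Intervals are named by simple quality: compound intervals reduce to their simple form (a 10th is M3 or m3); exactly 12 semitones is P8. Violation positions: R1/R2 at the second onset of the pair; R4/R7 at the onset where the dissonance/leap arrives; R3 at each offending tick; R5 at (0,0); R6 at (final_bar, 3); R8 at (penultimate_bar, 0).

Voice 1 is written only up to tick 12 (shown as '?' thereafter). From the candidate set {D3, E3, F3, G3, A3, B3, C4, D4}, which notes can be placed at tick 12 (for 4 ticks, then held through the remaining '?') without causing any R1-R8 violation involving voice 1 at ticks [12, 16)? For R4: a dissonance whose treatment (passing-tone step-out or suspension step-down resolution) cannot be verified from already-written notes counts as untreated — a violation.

D3: violates R2,R7
E3: violates R4
F3: legal
G3: violates R2,R4
A3: violates R1
B3: legal
C4: violates R4
D4: legal

{B3, D4, F3}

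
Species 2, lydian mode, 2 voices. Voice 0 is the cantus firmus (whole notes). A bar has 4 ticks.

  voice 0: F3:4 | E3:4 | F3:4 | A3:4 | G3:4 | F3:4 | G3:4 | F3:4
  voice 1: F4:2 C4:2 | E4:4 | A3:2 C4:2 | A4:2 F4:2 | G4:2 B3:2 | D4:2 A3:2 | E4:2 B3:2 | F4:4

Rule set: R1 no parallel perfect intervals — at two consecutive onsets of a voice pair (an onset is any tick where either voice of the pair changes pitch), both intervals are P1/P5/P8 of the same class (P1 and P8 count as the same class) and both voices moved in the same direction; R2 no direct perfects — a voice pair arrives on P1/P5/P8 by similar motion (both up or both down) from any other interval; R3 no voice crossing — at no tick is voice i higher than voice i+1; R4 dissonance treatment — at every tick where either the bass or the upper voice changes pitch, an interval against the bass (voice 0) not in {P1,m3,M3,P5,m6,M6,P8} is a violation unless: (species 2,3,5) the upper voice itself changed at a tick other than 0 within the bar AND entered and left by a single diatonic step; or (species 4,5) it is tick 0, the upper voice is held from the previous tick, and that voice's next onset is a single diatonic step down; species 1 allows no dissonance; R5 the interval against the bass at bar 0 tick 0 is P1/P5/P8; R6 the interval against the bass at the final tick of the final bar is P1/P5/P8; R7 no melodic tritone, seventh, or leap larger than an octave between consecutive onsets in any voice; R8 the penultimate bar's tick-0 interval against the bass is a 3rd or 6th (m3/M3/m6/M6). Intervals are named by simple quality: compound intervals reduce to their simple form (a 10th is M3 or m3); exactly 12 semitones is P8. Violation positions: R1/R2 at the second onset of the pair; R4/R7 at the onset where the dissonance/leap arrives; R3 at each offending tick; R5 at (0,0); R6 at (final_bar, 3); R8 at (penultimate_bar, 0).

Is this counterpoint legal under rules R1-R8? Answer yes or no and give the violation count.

bar 0: v0=F3 v1=F4 (P8)
bar 1: v0=E3 v1=E4 (P8)
bar 2: v0=F3 v1=A3 (M3)
bar 3: v0=A3 v1=A4 (P8)
bar 4: v0=G3 v1=G4 (P8)
bar 5: v0=F3 v1=D4 (M6)
bar 6: v0=G3 v1=E4 (M6)
bar 7: v0=F3 v1=F4 (P8)
  R2 @ bar3.0: F3/C4 P5 -> A3/A4 P8 similar
  R7 @ bar7.0: B3->F4 leap 6st

No (2 violations)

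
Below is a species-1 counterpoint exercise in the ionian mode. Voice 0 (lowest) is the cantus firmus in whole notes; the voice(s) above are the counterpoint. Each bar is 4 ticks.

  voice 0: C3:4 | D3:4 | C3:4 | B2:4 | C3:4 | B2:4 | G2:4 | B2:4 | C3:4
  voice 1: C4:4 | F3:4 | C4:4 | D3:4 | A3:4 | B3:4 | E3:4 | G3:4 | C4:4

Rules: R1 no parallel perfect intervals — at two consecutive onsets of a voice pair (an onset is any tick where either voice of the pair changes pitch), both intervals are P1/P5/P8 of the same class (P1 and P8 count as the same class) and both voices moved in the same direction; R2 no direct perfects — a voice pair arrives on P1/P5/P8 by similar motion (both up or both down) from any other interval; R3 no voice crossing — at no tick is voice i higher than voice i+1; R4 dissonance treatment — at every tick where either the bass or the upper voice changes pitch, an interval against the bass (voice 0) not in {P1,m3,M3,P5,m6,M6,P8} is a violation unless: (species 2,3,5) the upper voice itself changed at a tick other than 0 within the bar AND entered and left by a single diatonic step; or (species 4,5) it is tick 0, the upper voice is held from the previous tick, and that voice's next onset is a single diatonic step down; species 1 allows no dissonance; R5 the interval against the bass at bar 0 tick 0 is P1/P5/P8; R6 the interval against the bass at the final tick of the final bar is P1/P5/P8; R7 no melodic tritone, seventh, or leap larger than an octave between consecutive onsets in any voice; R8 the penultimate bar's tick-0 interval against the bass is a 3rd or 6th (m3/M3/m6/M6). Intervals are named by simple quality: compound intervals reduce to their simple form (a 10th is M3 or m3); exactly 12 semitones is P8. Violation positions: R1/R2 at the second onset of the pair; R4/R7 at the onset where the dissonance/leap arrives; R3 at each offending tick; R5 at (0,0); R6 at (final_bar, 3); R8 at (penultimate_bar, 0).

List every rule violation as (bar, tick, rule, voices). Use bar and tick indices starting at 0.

(3, 0, R7, (1,))
(8, 0, R2, (0, 1))

bar 0: v0=C3 v1=C4 downbeat P8
bar 1: v0=D3 v1=F3 downbeat m3
bar 2: v0=C3 v1=C4 downbeat P8
bar 3: v0=B2 v1=D3 downbeat m3
bar 4: v0=C3 v1=A3 downbeat M6
bar 5: v0=B2 v1=B3 downbeat P8
bar 6: v0=G2 v1=E3 downbeat M6
bar 7: v0=B2 v1=G3 downbeat m6
bar 8: v0=C3 v1=C4 downbeat P8
  -> R7 @ bar 3 tick 0 v(1,): C4->D3 leap 10st
  -> R2 @ bar 8 tick 0 v(0, 1): B2/G3 m6 -> C3/C4 P8 similar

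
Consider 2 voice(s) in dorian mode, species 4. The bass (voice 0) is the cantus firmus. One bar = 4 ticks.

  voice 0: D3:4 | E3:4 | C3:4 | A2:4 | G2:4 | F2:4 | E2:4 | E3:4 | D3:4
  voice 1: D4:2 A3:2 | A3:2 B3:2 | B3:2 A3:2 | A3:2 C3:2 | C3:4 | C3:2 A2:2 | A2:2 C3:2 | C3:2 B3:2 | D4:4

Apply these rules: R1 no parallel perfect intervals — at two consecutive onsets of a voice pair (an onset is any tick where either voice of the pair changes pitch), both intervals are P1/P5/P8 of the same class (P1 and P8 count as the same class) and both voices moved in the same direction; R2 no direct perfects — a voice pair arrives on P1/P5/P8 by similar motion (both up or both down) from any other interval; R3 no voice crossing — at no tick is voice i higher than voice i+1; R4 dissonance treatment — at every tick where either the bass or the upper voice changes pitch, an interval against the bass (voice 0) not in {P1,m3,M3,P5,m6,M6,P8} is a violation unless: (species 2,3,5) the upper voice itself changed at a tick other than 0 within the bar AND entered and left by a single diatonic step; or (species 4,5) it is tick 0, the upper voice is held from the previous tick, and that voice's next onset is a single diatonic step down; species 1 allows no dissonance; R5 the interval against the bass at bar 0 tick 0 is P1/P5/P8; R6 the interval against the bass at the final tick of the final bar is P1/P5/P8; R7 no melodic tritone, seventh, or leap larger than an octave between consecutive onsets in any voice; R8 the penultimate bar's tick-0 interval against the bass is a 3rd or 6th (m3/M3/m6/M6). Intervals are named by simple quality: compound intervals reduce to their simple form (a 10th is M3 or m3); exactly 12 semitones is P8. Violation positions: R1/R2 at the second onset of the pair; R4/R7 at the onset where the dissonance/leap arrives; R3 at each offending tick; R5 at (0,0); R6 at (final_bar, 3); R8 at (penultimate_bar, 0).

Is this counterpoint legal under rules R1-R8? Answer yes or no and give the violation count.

No (6 violations)

bar 0: v0=D3 v1=D4 (P8)
bar 1: v0=E3 v1=A3 (P4)
bar 2: v0=C3 v1=B3 (M7)
bar 3: v0=A2 v1=A3 (P8)
bar 4: v0=G2 v1=C3 (P4)
bar 5: v0=F2 v1=C3 (P5)
bar 6: v0=E2 v1=A2 (P4)
bar 7: v0=E3 v1=C3 (M3)
bar 8: v0=D3 v1=D4 (P8)
  R4 @ bar1.0: E3/A3 P4 untreated
  R4 @ bar4.0: G2/C3 P4 untreated
  R4 @ bar6.0: E2/A2 P4 untreated
  R3 @ bar7.0: E3 above C3
  R3 @ bar7.1: E3 above C3
  R7 @ bar7.2: C3->B3 leap 11st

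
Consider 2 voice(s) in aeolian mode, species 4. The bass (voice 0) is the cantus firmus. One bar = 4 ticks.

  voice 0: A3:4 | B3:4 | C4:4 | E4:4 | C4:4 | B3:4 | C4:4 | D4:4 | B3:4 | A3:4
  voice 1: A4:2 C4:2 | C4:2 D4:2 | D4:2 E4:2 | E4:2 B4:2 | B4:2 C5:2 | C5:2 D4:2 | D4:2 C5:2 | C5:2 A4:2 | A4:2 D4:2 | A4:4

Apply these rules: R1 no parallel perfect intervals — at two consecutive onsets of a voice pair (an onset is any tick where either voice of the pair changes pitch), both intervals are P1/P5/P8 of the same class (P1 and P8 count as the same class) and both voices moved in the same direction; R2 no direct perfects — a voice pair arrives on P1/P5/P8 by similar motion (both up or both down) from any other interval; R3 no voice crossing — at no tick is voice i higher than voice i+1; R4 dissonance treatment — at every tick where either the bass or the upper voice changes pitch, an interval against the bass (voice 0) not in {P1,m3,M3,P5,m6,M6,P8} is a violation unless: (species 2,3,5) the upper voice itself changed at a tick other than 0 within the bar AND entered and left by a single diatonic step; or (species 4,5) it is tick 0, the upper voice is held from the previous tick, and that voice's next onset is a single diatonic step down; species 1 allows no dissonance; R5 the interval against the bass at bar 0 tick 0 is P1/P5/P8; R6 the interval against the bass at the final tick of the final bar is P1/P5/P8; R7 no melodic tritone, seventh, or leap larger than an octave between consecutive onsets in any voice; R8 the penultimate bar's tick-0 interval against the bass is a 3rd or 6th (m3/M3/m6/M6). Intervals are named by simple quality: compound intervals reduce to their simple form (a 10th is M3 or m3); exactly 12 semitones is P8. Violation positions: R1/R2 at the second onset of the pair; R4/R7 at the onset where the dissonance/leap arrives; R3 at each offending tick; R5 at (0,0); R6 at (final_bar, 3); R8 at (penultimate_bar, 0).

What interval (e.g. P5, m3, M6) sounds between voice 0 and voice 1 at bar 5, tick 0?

m2

voice 0=B3 voice 1=C5 -> m2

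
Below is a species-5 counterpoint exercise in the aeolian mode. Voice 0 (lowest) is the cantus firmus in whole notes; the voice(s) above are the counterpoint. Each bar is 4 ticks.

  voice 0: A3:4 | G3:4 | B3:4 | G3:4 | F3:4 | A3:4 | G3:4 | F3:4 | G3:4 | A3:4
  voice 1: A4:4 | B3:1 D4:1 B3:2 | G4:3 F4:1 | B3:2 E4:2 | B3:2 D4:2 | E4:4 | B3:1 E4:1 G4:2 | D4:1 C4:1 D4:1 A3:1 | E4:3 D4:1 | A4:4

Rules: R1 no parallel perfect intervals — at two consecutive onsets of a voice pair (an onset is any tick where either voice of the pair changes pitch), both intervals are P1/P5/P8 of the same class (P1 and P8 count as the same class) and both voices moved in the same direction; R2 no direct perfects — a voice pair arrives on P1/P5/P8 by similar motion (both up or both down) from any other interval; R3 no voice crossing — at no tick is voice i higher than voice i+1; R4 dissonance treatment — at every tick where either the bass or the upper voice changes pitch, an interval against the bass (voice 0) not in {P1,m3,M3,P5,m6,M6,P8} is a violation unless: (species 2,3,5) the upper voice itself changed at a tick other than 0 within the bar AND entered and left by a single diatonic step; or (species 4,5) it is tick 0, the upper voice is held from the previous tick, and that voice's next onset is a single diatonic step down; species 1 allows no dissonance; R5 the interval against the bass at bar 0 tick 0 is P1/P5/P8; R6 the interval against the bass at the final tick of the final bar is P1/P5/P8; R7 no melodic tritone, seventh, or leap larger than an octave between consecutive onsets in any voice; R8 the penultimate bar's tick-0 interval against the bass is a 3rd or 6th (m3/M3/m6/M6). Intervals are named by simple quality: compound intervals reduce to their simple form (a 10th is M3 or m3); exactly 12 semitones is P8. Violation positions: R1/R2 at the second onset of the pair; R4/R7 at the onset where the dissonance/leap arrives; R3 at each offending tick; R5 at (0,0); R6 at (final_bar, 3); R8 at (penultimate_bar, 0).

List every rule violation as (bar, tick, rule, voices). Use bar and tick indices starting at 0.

(1, 0, R7, (1,))
(2, 3, R4, (0, 1))
(3, 0, R7, (1,))
(4, 0, R4, (0, 1))
(5, 0, R2, (0, 1))
(9, 0, R2, (0, 1))

bar 0: v0=A3 v1=A4 downbeat P8
bar 1: v0=G3 v1=B3 downbeat M3
bar 2: v0=B3 v1=G4 downbeat m6
bar 3: v0=G3 v1=B3 downbeat M3
bar 4: v0=F3 v1=B3 downbeat TT
bar 5: v0=A3 v1=E4 downbeat P5
bar 6: v0=G3 v1=B3 downbeat M3
bar 7: v0=F3 v1=D4 downbeat M6
bar 8: v0=G3 v1=E4 downbeat M6
bar 9: v0=A3 v1=A4 downbeat P8
  -> R7 @ bar 1 tick 0 v(1,): A4->B3 leap 10st
  -> R4 @ bar 2 tick 3 v(0, 1): B3/F4 TT untreated
  -> R7 @ bar 3 tick 0 v(1,): F4->B3 leap 6st
  -> R4 @ bar 4 tick 0 v(0, 1): F3/B3 TT untreated
  -> R2 @ bar 5 tick 0 v(0, 1): F3/D4 M6 -> A3/E4 P5 similar
  -> R2 @ bar 9 tick 0 v(0, 1): G3/D4 P5 -> A3/A4 P8 similar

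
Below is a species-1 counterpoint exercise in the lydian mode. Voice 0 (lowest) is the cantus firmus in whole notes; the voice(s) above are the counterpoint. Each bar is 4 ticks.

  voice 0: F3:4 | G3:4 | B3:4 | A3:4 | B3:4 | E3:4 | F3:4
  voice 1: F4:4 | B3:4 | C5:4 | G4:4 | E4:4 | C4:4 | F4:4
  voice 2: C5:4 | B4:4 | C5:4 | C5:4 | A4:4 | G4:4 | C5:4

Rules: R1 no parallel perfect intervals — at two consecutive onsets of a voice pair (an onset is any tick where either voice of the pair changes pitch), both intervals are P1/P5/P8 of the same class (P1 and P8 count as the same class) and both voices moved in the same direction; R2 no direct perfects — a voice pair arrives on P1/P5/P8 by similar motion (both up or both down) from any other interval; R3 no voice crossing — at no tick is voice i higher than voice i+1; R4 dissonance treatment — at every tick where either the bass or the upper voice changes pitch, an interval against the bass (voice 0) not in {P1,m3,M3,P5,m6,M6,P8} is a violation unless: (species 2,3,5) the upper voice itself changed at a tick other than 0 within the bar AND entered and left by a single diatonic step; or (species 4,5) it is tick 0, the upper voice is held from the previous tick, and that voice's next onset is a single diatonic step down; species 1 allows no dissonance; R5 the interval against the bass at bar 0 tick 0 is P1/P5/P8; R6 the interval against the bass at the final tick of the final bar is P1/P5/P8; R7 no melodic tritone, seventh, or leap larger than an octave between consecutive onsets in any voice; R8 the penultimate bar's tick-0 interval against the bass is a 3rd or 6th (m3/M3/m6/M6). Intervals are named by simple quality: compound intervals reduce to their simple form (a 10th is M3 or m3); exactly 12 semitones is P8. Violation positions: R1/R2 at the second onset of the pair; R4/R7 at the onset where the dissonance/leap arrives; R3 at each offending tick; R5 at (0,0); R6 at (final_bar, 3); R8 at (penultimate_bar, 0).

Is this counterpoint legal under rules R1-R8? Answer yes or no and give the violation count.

No (13 violations)

bar 0: v0=F3 v1=F4 v2=C5 (P5)
bar 1: v0=G3 v1=B3 v2=B4 (M3)
bar 2: v0=B3 v1=C5 v2=C5 (m2)
bar 3: v0=A3 v1=G4 v2=C5 (m3)
bar 4: v0=B3 v1=E4 v2=A4 (m7)
bar 5: v0=E3 v1=C4 v2=G4 (m3)
bar 6: v0=F3 v1=F4 v2=C5 (P5)
  R2 @ bar1.0: F4/C5 P5 -> B3/B4 P8 similar
  R7 @ bar1.0: F4->B3 leap 6st
  R1 @ bar2.0: B3/B4 P8 -> C5/C5 P1 similar
  R4 @ bar2.0: B3/C5 m2 untreated
  R4 @ bar2.0: B3/C5 m2 untreated
  R7 @ bar2.0: B3->C5 leap 13st
  R4 @ bar3.0: A3/G4 m7 untreated
  R4 @ bar4.0: B3/E4 P4 untreated
  R4 @ bar4.0: B3/A4 m7 untreated
  R2 @ bar5.0: E4/A4 P4 -> C4/G4 P5 similar
  R1 @ bar6.0: C4/G4 P5 -> F4/C5 P5 similar
  R2 @ bar6.0: E3/C4 m6 -> F3/F4 P8 similar
  R2 @ bar6.0: E3/G4 m3 -> F3/C5 P5 similar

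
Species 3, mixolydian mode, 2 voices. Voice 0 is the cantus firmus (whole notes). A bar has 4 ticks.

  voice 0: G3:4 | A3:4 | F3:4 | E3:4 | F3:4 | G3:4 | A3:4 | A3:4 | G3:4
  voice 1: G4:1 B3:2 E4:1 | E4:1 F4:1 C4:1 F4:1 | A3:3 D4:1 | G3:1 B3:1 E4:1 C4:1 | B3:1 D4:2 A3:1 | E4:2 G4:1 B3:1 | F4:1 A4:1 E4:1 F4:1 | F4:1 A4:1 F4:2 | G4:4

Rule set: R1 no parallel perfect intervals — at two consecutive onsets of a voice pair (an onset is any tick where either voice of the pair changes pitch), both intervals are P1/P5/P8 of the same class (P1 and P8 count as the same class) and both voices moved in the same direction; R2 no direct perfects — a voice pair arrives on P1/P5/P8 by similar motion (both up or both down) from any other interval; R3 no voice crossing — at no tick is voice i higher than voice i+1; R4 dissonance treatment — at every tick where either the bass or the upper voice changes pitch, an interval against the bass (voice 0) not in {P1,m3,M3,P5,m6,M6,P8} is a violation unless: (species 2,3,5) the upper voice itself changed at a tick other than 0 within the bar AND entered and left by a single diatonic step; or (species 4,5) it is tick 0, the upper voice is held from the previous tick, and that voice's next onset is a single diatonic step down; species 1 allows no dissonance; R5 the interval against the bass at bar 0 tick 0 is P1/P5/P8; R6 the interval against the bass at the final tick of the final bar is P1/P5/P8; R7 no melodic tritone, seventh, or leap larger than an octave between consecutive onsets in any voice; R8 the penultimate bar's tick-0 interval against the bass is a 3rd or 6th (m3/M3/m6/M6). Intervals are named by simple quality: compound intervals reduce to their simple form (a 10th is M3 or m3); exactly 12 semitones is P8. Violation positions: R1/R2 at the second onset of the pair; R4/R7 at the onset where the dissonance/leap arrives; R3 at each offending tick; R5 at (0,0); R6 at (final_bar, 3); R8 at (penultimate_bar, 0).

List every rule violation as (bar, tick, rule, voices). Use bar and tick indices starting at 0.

(4, 0, R4, (0, 1))
(6, 0, R7, (1,))

bar 0: v0=G3 v1=G4 downbeat P8
bar 1: v0=A3 v1=E4 downbeat P5
bar 2: v0=F3 v1=A3 downbeat M3
bar 3: v0=E3 v1=G3 downbeat m3
bar 4: v0=F3 v1=B3 downbeat TT
bar 5: v0=G3 v1=E4 downbeat M6
bar 6: v0=A3 v1=F4 downbeat m6
bar 7: v0=A3 v1=F4 downbeat m6
bar 8: v0=G3 v1=G4 downbeat P8
  -> R4 @ bar 4 tick 0 v(0, 1): F3/B3 TT untreated
  -> R7 @ bar 6 tick 0 v(1,): B3->F4 leap 6st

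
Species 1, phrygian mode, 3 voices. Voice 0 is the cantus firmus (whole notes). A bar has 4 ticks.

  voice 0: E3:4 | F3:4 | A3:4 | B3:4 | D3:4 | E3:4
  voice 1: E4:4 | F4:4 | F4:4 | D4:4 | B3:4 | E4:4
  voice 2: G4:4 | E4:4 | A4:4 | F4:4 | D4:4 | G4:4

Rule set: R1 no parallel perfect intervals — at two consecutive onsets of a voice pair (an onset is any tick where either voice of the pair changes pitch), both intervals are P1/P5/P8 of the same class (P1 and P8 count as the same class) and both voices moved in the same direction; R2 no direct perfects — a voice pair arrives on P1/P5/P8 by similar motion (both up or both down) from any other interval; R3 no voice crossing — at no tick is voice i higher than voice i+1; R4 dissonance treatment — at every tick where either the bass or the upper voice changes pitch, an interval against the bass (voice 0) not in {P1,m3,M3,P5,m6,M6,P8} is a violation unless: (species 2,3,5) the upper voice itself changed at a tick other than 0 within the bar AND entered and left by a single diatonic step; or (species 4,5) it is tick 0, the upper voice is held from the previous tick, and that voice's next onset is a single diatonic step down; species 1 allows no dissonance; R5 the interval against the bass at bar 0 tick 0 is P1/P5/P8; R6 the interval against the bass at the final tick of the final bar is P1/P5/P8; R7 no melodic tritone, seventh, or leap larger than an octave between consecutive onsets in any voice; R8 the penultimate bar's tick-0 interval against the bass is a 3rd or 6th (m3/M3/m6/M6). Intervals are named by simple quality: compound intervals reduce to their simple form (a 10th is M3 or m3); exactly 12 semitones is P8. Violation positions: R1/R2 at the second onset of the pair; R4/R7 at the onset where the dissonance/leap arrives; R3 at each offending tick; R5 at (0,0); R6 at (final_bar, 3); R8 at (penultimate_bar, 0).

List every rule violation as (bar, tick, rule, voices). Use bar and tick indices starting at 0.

bar 0: v0=E3 v1=E4 v2=G4 downbeat m3
bar 1: v0=F3 v1=F4 v2=E4 downbeat M7
bar 2: v0=A3 v1=F4 v2=A4 downbeat P8
bar 3: v0=B3 v1=D4 v2=F4 downbeat TT
bar 4: v0=D3 v1=B3 v2=D4 downbeat P8
bar 5: v0=E3 v1=E4 v2=G4 downbeat m3
  -> R5 @ bar 0 tick 0 v(0, 2): opens on m3
  -> R1 @ bar 1 tick 0 v(0, 1): E3/E4 P8 -> F3/F4 P8 similar
  -> R3 @ bar 1 tick 0 v(1, 2): F4 above E4
  -> R4 @ bar 1 tick 0 v(0, 2): F3/E4 M7 untreated
  -> R3 @ bar 1 tick 1 v(1, 2): F4 above E4
  -> R3 @ bar 1 tick 2 v(1, 2): F4 above E4
  -> R3 @ bar 1 tick 3 v(1, 2): F4 above E4
  -> R2 @ bar 2 tick 0 v(0, 2): F3/E4 M7 -> A3/A4 P8 similar
  -> R4 @ bar 3 tick 0 v(0, 2): B3/F4 TT untreated
  -> R2 @ bar 4 tick 0 v(0, 2): B3/F4 TT -> D3/D4 P8 similar
  -> R8 @ bar 4 tick 0 v(0, 2): penult P8 not 3rd/6th
  -> R2 @ bar 5 tick 0 v(0, 1): D3/B3 M6 -> E3/E4 P8 similar
  -> R6 @ bar 5 tick 3 v(0, 2): closes on m3

(0, 0, R5, (0, 2))
(1, 0, R1, (0, 1))
(1, 0, R3, (1, 2))
(1, 0, R4, (0, 2))
(1, 1, R3, (1, 2))
(1, 2, R3, (1, 2))
(1, 3, R3, (1, 2))
(2, 0, R2, (0, 2))
(3, 0, R4, (0, 2))
(4, 0, R2, (0, 2))
(4, 0, R8, (0, 2))
(5, 0, R2, (0, 1))
(5, 3, R6, (0, 2))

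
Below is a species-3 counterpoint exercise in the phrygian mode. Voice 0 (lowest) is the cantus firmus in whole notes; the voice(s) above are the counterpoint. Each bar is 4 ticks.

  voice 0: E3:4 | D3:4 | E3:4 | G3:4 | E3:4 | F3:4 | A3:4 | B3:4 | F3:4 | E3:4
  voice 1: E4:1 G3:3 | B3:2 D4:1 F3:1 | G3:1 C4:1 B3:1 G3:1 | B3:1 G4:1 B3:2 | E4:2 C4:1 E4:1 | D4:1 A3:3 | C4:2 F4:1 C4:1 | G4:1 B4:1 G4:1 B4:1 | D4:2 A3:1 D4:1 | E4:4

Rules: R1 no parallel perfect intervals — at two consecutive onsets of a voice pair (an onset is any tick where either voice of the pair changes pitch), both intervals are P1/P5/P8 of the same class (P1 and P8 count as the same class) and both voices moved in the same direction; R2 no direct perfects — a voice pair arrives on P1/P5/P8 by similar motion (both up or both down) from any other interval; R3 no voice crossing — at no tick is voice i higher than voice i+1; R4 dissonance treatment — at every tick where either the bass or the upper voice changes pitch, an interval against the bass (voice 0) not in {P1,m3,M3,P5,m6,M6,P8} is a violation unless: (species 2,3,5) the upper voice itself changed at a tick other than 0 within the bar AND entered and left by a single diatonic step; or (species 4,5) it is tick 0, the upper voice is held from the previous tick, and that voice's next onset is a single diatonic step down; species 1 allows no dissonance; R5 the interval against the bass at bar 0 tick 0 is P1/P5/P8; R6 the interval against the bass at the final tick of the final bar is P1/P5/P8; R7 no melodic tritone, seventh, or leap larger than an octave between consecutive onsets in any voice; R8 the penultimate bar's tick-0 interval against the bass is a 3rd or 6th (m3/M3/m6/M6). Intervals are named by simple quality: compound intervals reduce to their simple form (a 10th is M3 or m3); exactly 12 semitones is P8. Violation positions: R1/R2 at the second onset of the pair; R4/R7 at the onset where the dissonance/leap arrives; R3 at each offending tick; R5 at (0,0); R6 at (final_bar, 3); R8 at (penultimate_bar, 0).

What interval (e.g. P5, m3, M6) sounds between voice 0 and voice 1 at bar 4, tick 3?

P8

voice 0=E3 voice 1=E4 -> P8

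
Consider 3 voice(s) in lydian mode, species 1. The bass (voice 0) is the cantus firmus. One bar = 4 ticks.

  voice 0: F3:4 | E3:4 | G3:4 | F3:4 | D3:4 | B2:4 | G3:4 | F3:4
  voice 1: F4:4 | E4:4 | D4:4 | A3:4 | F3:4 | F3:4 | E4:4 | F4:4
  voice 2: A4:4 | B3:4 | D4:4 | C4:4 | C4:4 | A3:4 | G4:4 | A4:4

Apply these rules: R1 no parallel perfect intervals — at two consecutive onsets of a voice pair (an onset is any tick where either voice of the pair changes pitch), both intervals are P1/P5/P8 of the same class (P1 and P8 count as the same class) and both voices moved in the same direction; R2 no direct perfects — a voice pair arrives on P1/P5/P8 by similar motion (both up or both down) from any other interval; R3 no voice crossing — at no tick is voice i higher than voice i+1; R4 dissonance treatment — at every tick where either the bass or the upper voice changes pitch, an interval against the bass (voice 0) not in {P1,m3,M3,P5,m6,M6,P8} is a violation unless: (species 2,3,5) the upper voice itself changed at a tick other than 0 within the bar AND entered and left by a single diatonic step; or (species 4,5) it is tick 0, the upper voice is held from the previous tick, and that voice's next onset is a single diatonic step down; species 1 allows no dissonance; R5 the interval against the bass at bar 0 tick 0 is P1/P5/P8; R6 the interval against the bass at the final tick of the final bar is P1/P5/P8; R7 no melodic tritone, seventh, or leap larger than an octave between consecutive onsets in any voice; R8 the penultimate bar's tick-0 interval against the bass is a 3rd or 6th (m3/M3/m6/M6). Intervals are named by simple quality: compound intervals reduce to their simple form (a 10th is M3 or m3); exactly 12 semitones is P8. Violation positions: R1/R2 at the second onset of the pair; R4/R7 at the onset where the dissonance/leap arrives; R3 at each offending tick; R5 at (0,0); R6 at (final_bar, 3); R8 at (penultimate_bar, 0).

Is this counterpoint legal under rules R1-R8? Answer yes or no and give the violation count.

No (18 violations)

bar 0: v0=F3 v1=F4 v2=A4 (M3)
bar 1: v0=E3 v1=E4 v2=B3 (P5)
bar 2: v0=G3 v1=D4 v2=D4 (P5)
bar 3: v0=F3 v1=A3 v2=C4 (P5)
bar 4: v0=D3 v1=F3 v2=C4 (m7)
bar 5: v0=B2 v1=F3 v2=A3 (m7)
bar 6: v0=G3 v1=E4 v2=G4 (P8)
bar 7: v0=F3 v1=F4 v2=A4 (M3)
  R5 @ bar0.0: opens on M3
  R1 @ bar1.0: F3/F4 P8 -> E3/E4 P8 similar
  R2 @ bar1.0: F3/A4 M3 -> E3/B3 P5 similar
  R3 @ bar1.0: E4 above B3
  R7 @ bar1.0: A4->B3 leap 10st
  R3 @ bar1.1: E4 above B3
  R3 @ bar1.2: E4 above B3
  R3 @ bar1.3: E4 above B3
  R1 @ bar2.0: E3/B3 P5 -> G3/D4 P5 similar
  R1 @ bar3.0: G3/D4 P5 -> F3/C4 P5 similar
  R4 @ bar4.0: D3/C4 m7 untreated
  R4 @ bar5.0: B2/F3 TT untreated
  R4 @ bar5.0: B2/A3 m7 untreated
  R2 @ bar6.0: B2/A3 m7 -> G3/G4 P8 similar
  R7 @ bar6.0: F3->E4 leap 11st
  R7 @ bar6.0: A3->G4 leap 10st
  R8 @ bar6.0: penult P8 not 3rd/6th
  R6 @ bar7.3: closes on M3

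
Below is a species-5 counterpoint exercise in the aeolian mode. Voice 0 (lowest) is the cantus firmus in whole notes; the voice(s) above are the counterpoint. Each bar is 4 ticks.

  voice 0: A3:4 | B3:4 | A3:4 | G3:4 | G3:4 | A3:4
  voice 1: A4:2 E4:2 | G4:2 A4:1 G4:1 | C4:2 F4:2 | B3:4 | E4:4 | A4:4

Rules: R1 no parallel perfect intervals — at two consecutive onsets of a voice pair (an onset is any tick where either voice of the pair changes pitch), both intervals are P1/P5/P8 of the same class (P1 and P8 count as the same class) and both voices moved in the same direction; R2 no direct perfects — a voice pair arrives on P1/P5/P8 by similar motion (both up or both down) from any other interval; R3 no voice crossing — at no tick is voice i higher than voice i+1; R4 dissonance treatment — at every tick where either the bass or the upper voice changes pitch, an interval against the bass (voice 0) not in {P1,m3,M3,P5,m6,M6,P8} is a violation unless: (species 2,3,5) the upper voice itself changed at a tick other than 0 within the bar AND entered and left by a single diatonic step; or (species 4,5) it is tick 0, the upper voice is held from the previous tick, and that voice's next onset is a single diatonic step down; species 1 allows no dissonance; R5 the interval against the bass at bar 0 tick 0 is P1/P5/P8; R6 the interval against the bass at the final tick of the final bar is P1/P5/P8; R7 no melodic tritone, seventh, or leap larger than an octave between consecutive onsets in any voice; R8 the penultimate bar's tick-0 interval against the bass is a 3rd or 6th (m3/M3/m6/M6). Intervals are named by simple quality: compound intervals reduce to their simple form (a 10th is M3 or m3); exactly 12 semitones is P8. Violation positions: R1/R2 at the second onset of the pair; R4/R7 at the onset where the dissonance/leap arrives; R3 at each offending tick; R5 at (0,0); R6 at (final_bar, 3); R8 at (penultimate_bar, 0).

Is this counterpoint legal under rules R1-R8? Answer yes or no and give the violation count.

bar 0: v0=A3 v1=A4 (P8)
bar 1: v0=B3 v1=G4 (m6)
bar 2: v0=A3 v1=C4 (m3)
bar 3: v0=G3 v1=B3 (M3)
bar 4: v0=G3 v1=E4 (M6)
bar 5: v0=A3 v1=A4 (P8)
  R7 @ bar3.0: F4->B3 leap 6st
  R2 @ bar5.0: G3/E4 M6 -> A3/A4 P8 similar

No (2 violations)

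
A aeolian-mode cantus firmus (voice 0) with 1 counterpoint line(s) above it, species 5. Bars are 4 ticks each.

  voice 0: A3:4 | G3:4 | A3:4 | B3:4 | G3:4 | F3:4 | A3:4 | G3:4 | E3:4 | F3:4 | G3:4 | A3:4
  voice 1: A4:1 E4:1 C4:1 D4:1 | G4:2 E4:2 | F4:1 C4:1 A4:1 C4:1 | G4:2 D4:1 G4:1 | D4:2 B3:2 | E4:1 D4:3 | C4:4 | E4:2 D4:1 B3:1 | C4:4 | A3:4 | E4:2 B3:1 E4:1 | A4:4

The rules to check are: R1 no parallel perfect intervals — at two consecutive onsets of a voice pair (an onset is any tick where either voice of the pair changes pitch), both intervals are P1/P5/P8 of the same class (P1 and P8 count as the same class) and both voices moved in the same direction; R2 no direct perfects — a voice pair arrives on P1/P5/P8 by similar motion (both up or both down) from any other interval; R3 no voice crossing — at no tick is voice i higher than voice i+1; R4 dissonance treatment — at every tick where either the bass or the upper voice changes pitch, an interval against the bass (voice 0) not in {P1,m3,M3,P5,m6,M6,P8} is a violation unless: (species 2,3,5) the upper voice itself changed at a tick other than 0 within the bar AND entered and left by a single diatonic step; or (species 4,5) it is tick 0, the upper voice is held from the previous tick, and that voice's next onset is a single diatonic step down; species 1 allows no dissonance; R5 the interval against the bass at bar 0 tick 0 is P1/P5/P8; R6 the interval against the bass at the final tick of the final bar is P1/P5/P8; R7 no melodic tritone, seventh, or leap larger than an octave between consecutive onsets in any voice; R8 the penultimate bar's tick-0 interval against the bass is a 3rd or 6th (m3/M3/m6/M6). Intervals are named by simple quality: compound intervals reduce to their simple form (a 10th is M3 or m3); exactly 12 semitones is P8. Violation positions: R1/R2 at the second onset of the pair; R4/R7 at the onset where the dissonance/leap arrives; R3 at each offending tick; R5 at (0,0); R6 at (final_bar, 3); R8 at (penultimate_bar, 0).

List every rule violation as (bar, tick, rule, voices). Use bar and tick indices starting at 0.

bar 0: v0=A3 v1=A4 downbeat P8
bar 1: v0=G3 v1=G4 downbeat P8
bar 2: v0=A3 v1=F4 downbeat m6
bar 3: v0=B3 v1=G4 downbeat m6
bar 4: v0=G3 v1=D4 downbeat P5
bar 5: v0=F3 v1=E4 downbeat M7
bar 6: v0=A3 v1=C4 downbeat m3
bar 7: v0=G3 v1=E4 downbeat M6
bar 8: v0=E3 v1=C4 downbeat m6
bar 9: v0=F3 v1=A3 downbeat M3
bar 10: v0=G3 v1=E4 downbeat M6
bar 11: v0=A3 v1=A4 downbeat P8
  -> R4 @ bar 0 tick 3 v(0, 1): A3/D4 P4 untreated
  -> R2 @ bar 4 tick 0 v(0, 1): B3/G4 m6 -> G3/D4 P5 similar
  -> R4 @ bar 5 tick 0 v(0, 1): F3/E4 M7 untreated
  -> R2 @ bar 11 tick 0 v(0, 1): G3/E4 M6 -> A3/A4 P8 similar

(0, 3, R4, (0, 1))
(4, 0, R2, (0, 1))
(5, 0, R4, (0, 1))
(11, 0, R2, (0, 1))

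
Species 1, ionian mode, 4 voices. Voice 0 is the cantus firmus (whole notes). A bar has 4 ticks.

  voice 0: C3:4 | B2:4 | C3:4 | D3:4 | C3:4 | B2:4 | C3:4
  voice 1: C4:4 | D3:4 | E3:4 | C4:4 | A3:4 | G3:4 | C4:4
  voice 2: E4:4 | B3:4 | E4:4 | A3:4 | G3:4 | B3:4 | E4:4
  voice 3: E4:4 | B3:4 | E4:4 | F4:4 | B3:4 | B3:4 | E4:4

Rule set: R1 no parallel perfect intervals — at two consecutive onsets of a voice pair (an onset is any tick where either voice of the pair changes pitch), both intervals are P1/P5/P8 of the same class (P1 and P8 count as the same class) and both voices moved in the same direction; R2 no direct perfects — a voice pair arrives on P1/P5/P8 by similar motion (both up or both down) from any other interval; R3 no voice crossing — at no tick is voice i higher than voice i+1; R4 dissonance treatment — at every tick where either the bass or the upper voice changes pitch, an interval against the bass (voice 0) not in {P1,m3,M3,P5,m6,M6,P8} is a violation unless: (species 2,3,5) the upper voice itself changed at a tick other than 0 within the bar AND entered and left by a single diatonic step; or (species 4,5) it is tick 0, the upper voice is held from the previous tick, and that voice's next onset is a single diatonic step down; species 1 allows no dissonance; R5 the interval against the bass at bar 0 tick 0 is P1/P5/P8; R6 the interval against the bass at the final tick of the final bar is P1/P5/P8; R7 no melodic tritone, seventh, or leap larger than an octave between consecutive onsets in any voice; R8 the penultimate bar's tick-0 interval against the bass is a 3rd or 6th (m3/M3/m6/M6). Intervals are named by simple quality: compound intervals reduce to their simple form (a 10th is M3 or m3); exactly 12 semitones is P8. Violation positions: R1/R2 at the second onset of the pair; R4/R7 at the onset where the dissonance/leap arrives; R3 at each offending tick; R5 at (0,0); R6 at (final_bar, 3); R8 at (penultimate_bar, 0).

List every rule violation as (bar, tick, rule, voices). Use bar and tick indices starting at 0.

(0, 0, R5, (0, 2))
(0, 0, R5, (0, 3))
(1, 0, R1, (2, 3))
(1, 0, R2, (0, 2))
(1, 0, R2, (0, 3))
(1, 0, R7, (1,))
(2, 0, R1, (2, 3))
(2, 0, R2, (1, 2))
(2, 0, R2, (1, 3))
(3, 0, R3, (1, 2))
(3, 0, R4, (0, 1))
(3, 1, R3, (1, 2))
(3, 2, R3, (1, 2))
(3, 3, R3, (1, 2))
(4, 0, R1, (0, 2))
(4, 0, R3, (1, 2))
(4, 0, R4, (0, 3))
(4, 0, R7, (3,))
(4, 1, R3, (1, 2))
(4, 2, R3, (1, 2))
(4, 3, R3, (1, 2))
(5, 0, R8, (0, 2))
(5, 0, R8, (0, 3))
(6, 0, R1, (2, 3))
(6, 0, R2, (0, 1))
(6, 3, R6, (0, 2))
(6, 3, R6, (0, 3))

bar 0: v0=C3 v1=C4 v2=E4 v3=E4 downbeat M3
bar 1: v0=B2 v1=D3 v2=B3 v3=B3 downbeat P8
bar 2: v0=C3 v1=E3 v2=E4 v3=E4 downbeat M3
bar 3: v0=D3 v1=C4 v2=A3 v3=F4 downbeat m3
bar 4: v0=C3 v1=A3 v2=G3 v3=B3 downbeat M7
bar 5: v0=B2 v1=G3 v2=B3 v3=B3 downbeat P8
bar 6: v0=C3 v1=C4 v2=E4 v3=E4 downbeat M3
  -> R5 @ bar 0 tick 0 v(0, 2): opens on M3
  -> R5 @ bar 0 tick 0 v(0, 3): opens on M3
  -> R1 @ bar 1 tick 0 v(2, 3): E4/E4 P1 -> B3/B3 P1 similar
  -> R2 @ bar 1 tick 0 v(0, 2): C3/E4 M3 -> B2/B3 P8 similar
  -> R2 @ bar 1 tick 0 v(0, 3): C3/E4 M3 -> B2/B3 P8 similar
  -> R7 @ bar 1 tick 0 v(1,): C4->D3 leap 10st
  -> R1 @ bar 2 tick 0 v(2, 3): B3/B3 P1 -> E4/E4 P1 similar
  -> R2 @ bar 2 tick 0 v(1, 2): D3/B3 M6 -> E3/E4 P8 similar
  -> R2 @ bar 2 tick 0 v(1, 3): D3/B3 M6 -> E3/E4 P8 similar
  -> R3 @ bar 3 tick 0 v(1, 2): C4 above A3
  -> R4 @ bar 3 tick 0 v(0, 1): D3/C4 m7 untreated
  -> R3 @ bar 3 tick 1 v(1, 2): C4 above A3
  -> R3 @ bar 3 tick 2 v(1, 2): C4 above A3
  -> R3 @ bar 3 tick 3 v(1, 2): C4 above A3
  -> R1 @ bar 4 tick 0 v(0, 2): D3/A3 P5 -> C3/G3 P5 similar
  -> R3 @ bar 4 tick 0 v(1, 2): A3 above G3
  -> R4 @ bar 4 tick 0 v(0, 3): C3/B3 M7 untreated
  -> R7 @ bar 4 tick 0 v(3,): F4->B3 leap 6st
  -> R3 @ bar 4 tick 1 v(1, 2): A3 above G3
  -> R3 @ bar 4 tick 2 v(1, 2): A3 above G3
  -> R3 @ bar 4 tick 3 v(1, 2): A3 above G3
  -> R8 @ bar 5 tick 0 v(0, 2): penult P8 not 3rd/6th
  -> R8 @ bar 5 tick 0 v(0, 3): penult P8 not 3rd/6th
  -> R1 @ bar 6 tick 0 v(2, 3): B3/B3 P1 -> E4/E4 P1 similar
  -> R2 @ bar 6 tick 0 v(0, 1): B2/G3 m6 -> C3/C4 P8 similar
  -> R6 @ bar 6 tick 3 v(0, 2): closes on M3
  -> R6 @ bar 6 tick 3 v(0, 3): closes on M3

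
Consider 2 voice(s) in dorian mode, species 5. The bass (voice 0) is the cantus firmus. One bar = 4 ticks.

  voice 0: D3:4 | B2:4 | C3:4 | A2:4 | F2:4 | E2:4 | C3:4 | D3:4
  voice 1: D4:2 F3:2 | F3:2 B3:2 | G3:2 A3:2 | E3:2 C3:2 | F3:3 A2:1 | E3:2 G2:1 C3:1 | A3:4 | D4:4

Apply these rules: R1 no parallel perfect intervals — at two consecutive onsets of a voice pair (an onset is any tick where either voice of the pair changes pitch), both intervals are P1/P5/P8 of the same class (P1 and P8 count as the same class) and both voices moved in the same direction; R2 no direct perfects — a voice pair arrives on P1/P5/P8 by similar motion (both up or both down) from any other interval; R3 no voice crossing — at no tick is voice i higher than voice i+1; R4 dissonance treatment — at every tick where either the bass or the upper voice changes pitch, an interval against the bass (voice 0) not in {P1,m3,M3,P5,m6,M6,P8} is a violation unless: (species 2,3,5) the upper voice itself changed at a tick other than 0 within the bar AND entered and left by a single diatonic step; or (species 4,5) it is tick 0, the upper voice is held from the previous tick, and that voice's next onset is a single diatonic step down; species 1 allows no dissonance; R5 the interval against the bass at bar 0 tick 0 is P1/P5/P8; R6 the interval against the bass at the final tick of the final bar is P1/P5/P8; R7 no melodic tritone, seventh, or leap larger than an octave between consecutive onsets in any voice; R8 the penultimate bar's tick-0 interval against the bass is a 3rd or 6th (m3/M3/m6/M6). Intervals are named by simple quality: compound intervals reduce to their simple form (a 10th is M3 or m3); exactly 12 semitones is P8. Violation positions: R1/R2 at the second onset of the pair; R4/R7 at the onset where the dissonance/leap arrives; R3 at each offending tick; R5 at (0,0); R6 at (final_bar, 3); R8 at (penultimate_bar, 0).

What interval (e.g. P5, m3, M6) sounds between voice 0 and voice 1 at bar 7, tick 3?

P8

voice 0=D3 voice 1=D4 -> P8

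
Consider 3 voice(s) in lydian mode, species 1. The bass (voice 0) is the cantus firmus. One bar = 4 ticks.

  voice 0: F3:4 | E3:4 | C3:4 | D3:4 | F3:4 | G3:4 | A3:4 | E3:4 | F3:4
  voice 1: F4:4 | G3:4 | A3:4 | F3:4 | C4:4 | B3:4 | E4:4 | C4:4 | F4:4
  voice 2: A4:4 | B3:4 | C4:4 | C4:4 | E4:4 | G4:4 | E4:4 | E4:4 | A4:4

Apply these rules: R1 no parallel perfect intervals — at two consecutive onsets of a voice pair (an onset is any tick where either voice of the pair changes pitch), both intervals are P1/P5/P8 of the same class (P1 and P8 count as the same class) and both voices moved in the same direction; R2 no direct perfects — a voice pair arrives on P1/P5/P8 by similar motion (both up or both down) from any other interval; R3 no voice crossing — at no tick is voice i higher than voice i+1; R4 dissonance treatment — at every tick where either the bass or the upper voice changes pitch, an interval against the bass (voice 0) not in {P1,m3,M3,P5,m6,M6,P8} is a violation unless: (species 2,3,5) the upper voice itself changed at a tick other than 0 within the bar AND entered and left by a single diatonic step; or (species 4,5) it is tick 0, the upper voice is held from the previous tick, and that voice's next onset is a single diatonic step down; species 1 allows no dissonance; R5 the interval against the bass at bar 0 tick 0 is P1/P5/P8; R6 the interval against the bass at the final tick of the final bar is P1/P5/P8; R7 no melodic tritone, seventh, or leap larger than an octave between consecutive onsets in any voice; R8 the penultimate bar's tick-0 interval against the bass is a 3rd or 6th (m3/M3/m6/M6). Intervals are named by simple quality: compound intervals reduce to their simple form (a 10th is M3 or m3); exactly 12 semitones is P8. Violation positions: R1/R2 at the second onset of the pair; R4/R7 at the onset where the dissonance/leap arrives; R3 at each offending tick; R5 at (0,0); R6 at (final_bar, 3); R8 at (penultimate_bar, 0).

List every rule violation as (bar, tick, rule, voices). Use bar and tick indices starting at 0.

bar 0: v0=F3 v1=F4 v2=A4 downbeat M3
bar 1: v0=E3 v1=G3 v2=B3 downbeat P5
bar 2: v0=C3 v1=A3 v2=C4 downbeat P8
bar 3: v0=D3 v1=F3 v2=C4 downbeat m7
bar 4: v0=F3 v1=C4 v2=E4 downbeat M7
bar 5: v0=G3 v1=B3 v2=G4 downbeat P8
bar 6: v0=A3 v1=E4 v2=E4 downbeat P5
bar 7: v0=E3 v1=C4 v2=E4 downbeat P8
bar 8: v0=F3 v1=F4 v2=A4 downbeat M3
  -> R5 @ bar 0 tick 0 v(0, 2): opens on M3
  -> R2 @ bar 1 tick 0 v(0, 2): F3/A4 M3 -> E3/B3 P5 similar
  -> R7 @ bar 1 tick 0 v(1,): F4->G3 leap 10st
  -> R7 @ bar 1 tick 0 v(2,): A4->B3 leap 10st
  -> R4 @ bar 3 tick 0 v(0, 2): D3/C4 m7 untreated
  -> R2 @ bar 4 tick 0 v(0, 1): D3/F3 m3 -> F3/C4 P5 similar
  -> R4 @ bar 4 tick 0 v(0, 2): F3/E4 M7 untreated
  -> R2 @ bar 5 tick 0 v(0, 2): F3/E4 M7 -> G3/G4 P8 similar
  -> R2 @ bar 6 tick 0 v(0, 1): G3/B3 M3 -> A3/E4 P5 similar
  -> R8 @ bar 7 tick 0 v(0, 2): penult P8 not 3rd/6th
  -> R2 @ bar 8 tick 0 v(0, 1): E3/C4 m6 -> F3/F4 P8 similar
  -> R6 @ bar 8 tick 3 v(0, 2): closes on M3

(0, 0, R5, (0, 2))
(1, 0, R2, (0, 2))
(1, 0, R7, (1,))
(1, 0, R7, (2,))
(3, 0, R4, (0, 2))
(4, 0, R2, (0, 1))
(4, 0, R4, (0, 2))
(5, 0, R2, (0, 2))
(6, 0, R2, (0, 1))
(7, 0, R8, (0, 2))
(8, 0, R2, (0, 1))
(8, 3, R6, (0, 2))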